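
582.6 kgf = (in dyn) 5.713e+08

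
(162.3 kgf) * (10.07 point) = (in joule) 5.654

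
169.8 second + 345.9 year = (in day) 1.263e+05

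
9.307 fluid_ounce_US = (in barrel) 0.001731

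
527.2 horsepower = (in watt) 3.931e+05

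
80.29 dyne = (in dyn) 80.29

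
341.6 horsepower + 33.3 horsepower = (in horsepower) 374.9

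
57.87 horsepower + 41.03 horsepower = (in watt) 7.375e+04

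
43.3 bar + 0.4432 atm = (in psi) 634.5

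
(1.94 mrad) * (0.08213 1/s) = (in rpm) 0.001522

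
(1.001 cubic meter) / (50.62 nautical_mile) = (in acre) 2.638e-09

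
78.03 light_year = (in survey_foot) 2.422e+18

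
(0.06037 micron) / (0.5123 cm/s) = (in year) 3.737e-13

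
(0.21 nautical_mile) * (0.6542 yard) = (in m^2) 232.7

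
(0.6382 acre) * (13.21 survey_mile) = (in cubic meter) 5.491e+07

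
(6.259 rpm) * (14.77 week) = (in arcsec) 1.208e+12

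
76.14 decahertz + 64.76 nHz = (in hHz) 7.614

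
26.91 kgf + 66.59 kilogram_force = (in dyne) 9.169e+07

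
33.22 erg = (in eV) 2.073e+13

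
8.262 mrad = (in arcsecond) 1704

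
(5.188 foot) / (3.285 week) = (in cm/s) 7.959e-05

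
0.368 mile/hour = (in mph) 0.368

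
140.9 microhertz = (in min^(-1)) 0.008454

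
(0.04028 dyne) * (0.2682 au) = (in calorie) 3863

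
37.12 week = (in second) 2.245e+07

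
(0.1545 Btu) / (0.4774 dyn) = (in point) 9.679e+10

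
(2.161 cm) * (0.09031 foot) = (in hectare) 5.948e-08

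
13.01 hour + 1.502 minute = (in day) 0.5431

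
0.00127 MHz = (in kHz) 1.27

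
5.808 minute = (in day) 0.004033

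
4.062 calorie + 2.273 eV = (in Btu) 0.01611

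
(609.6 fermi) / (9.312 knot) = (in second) 1.273e-13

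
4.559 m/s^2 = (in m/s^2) 4.559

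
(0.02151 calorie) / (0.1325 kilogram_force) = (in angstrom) 6.926e+08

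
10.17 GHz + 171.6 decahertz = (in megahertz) 1.017e+04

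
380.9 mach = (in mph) 2.901e+05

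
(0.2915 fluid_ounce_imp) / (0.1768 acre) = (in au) 7.738e-20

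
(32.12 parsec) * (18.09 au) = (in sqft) 2.887e+31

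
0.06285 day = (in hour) 1.508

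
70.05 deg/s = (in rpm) 11.67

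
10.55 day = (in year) 0.0289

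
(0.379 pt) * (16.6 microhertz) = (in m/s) 2.219e-09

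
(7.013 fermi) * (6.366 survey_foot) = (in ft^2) 1.465e-13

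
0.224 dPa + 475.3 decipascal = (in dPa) 475.5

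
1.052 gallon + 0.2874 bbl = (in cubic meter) 0.04968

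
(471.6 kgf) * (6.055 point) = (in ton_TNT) 2.361e-09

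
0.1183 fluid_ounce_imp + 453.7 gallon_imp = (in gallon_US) 544.9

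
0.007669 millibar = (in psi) 0.0001112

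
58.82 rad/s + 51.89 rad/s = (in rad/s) 110.7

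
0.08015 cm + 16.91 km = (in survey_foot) 5.548e+04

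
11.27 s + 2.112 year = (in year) 2.112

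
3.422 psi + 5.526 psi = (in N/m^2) 6.169e+04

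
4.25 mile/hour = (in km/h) 6.84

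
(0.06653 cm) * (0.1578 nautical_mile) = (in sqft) 2.093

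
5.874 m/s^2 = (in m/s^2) 5.874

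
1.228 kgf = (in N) 12.04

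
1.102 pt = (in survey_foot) 0.001275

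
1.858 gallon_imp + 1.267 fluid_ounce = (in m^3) 0.008484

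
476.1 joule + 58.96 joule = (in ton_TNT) 1.279e-07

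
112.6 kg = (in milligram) 1.126e+08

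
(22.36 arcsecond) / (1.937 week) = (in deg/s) 5.302e-09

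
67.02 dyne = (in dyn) 67.02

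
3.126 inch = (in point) 225.1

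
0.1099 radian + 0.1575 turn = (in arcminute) 3780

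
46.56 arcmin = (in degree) 0.776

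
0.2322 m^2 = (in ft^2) 2.499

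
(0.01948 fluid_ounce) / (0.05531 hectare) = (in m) 1.042e-09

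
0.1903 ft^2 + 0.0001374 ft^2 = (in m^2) 0.01769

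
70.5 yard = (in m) 64.47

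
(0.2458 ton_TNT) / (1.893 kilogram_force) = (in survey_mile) 3.442e+04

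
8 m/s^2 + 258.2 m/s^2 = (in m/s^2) 266.2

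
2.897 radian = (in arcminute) 9959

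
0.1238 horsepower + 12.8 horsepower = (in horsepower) 12.92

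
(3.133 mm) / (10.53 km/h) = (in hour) 2.975e-07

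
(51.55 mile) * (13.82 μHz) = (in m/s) 1.147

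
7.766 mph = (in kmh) 12.5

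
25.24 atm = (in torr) 1.918e+04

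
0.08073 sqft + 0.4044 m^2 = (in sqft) 4.434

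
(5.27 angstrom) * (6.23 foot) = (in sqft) 1.077e-08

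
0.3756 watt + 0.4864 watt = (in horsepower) 0.001156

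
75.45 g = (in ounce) 2.661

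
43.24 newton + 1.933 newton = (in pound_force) 10.16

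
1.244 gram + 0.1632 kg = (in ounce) 5.801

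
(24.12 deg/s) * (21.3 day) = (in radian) 7.747e+05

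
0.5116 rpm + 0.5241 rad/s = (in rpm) 5.516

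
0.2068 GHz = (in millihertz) 2.068e+11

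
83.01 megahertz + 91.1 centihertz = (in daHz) 8.301e+06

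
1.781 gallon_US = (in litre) 6.742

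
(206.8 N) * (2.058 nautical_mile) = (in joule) 7.882e+05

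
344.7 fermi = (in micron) 3.447e-07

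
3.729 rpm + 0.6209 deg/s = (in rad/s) 0.4013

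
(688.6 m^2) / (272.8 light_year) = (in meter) 2.668e-16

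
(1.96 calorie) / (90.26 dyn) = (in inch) 3.577e+05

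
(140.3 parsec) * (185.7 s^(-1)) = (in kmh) 2.894e+21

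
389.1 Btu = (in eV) 2.562e+24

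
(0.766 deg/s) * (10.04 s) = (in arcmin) 461.4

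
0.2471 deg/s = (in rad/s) 0.004313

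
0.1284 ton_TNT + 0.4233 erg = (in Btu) 5.092e+05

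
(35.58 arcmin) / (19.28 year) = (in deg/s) 9.753e-10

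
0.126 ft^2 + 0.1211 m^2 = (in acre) 3.282e-05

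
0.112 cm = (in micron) 1120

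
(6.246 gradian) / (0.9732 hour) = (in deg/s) 0.001605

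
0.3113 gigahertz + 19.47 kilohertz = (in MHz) 311.3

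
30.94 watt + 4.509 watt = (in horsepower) 0.04754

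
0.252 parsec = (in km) 7.776e+12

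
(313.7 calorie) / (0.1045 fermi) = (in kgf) 1.281e+18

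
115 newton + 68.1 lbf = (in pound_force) 93.95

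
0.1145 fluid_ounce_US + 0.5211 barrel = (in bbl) 0.5211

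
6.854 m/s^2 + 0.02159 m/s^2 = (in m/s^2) 6.876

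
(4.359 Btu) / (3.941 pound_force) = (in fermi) 2.623e+17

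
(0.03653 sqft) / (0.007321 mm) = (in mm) 4.636e+05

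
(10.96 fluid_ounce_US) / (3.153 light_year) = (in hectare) 1.087e-24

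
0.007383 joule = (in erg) 7.383e+04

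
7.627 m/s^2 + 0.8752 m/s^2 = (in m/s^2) 8.502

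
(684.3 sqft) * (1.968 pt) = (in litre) 44.14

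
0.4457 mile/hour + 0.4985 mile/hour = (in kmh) 1.52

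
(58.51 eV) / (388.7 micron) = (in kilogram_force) 2.459e-15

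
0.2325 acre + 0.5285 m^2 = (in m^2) 941.4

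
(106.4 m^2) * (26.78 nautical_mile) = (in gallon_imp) 1.161e+09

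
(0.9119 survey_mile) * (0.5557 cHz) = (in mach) 0.02395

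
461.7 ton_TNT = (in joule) 1.932e+12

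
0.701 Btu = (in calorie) 176.8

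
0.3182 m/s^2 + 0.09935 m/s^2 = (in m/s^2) 0.4175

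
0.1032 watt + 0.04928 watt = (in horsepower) 0.0002045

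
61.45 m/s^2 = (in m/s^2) 61.45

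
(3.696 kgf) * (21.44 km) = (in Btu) 736.5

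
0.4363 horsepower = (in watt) 325.3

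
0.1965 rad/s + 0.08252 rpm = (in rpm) 1.959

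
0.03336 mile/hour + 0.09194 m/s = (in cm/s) 10.69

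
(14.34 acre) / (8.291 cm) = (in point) 1.984e+09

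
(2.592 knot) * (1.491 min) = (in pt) 3.381e+05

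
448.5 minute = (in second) 2.691e+04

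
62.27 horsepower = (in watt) 4.643e+04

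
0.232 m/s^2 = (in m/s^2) 0.232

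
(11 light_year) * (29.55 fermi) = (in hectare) 0.3075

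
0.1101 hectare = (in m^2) 1101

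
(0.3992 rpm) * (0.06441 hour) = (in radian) 9.693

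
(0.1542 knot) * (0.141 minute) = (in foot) 2.202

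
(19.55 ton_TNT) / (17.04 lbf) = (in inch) 4.249e+10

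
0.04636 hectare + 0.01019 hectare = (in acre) 0.1397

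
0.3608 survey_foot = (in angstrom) 1.1e+09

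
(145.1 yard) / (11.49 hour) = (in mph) 0.007175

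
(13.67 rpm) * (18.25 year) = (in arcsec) 1.699e+14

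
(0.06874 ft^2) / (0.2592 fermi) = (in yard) 2.694e+13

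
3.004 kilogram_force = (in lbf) 6.623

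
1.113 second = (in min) 0.01855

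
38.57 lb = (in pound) 38.57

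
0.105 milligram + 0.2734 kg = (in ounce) 9.644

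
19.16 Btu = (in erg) 2.021e+11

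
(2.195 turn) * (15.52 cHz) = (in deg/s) 122.6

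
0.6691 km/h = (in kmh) 0.6691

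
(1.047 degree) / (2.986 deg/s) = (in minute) 0.005844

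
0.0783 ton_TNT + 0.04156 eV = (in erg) 3.276e+15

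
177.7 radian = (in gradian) 1.131e+04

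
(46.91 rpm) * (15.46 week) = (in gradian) 2.924e+09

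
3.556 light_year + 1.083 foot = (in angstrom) 3.364e+26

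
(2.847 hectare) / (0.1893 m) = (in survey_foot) 4.934e+05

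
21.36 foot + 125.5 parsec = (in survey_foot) 1.271e+19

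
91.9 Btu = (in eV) 6.052e+23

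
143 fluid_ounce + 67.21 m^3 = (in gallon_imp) 1.479e+04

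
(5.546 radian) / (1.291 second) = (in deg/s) 246.1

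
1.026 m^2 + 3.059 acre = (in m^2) 1.238e+04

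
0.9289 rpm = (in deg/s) 5.573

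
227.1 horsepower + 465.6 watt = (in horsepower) 227.7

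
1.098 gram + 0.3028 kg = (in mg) 3.039e+05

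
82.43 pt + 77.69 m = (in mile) 0.04829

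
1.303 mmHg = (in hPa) 1.737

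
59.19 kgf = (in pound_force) 130.5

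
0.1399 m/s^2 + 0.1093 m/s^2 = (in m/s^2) 0.2492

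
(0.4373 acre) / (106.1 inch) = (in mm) 6.567e+05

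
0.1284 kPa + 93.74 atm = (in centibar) 9498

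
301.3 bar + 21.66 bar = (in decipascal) 3.23e+08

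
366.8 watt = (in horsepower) 0.4919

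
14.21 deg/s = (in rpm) 2.368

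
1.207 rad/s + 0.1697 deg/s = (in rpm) 11.55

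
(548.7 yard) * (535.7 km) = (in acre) 6.642e+04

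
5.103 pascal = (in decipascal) 51.03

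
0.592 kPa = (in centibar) 0.592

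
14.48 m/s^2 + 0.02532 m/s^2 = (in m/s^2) 14.51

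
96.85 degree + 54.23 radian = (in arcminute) 1.922e+05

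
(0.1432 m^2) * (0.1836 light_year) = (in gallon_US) 6.571e+16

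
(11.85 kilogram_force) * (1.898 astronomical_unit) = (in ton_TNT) 7886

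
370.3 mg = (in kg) 0.0003703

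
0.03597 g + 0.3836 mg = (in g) 0.03635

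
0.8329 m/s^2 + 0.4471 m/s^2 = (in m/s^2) 1.28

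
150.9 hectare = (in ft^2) 1.624e+07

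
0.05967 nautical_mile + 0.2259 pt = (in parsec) 3.581e-15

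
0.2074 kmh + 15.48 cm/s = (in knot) 0.4129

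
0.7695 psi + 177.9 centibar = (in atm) 1.808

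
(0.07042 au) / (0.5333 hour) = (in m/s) 5.487e+06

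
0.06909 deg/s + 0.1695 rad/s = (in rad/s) 0.1707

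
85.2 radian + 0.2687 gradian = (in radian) 85.2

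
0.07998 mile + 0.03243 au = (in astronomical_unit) 0.03243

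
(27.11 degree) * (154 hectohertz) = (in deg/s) 4.175e+05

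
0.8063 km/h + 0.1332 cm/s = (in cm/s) 22.53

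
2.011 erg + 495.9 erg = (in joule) 4.979e-05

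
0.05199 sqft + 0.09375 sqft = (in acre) 3.346e-06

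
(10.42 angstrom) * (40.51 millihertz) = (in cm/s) 4.221e-09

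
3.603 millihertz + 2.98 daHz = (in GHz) 2.98e-08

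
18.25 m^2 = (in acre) 0.00451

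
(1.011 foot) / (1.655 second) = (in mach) 0.0005468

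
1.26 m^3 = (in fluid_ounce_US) 4.261e+04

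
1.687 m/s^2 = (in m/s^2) 1.687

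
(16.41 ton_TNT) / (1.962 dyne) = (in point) 9.92e+18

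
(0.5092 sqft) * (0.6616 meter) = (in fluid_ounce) 1058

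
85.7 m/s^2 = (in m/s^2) 85.7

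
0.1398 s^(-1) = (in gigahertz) 1.398e-10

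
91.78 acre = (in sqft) 3.998e+06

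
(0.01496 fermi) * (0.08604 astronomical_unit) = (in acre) 4.758e-11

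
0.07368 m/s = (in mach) 0.0002164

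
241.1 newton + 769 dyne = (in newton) 241.1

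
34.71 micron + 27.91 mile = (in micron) 4.492e+10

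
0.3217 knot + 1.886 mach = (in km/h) 2312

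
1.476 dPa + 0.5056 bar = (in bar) 0.5056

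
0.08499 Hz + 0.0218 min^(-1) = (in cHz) 8.535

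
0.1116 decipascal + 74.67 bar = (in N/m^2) 7.467e+06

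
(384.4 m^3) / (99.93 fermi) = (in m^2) 3.847e+15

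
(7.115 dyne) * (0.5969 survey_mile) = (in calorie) 0.01634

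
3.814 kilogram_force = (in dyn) 3.74e+06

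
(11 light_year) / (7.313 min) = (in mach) 6.966e+11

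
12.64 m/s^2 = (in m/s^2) 12.64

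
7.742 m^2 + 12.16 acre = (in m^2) 4.922e+04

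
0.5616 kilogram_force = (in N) 5.507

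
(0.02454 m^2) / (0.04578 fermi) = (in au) 3583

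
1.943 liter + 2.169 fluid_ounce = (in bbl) 0.01262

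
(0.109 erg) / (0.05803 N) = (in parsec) 6.087e-24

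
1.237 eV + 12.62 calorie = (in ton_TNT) 1.262e-08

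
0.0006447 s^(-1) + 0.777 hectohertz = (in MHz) 7.77e-05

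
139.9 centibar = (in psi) 20.29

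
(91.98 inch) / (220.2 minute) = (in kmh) 0.0006366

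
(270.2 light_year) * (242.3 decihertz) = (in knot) 1.204e+20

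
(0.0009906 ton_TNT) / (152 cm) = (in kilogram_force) 2.781e+05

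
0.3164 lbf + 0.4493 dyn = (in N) 1.407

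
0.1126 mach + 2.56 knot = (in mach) 0.1165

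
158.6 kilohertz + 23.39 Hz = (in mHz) 1.586e+08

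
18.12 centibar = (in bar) 0.1812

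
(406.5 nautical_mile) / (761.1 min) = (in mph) 36.88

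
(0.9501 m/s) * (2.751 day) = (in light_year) 2.387e-11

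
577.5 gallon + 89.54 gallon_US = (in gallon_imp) 555.4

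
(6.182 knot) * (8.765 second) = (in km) 0.02788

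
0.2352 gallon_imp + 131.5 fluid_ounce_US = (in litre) 4.958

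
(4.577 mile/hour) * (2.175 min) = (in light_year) 2.822e-14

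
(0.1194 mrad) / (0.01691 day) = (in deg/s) 4.682e-06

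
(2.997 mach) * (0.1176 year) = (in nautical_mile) 2.044e+06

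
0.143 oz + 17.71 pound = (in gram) 8037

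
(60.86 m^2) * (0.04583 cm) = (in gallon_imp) 6.135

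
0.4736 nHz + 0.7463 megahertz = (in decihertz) 7.463e+06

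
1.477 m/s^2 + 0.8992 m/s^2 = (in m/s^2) 2.376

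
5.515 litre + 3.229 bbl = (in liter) 518.9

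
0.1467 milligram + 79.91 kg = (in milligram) 7.991e+07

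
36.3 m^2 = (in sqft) 390.7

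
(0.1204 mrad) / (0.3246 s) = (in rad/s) 0.0003709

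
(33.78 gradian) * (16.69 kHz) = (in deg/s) 5.074e+05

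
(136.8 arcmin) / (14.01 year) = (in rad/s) 9.007e-11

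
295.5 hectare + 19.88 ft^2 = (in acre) 730.2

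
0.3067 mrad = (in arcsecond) 63.26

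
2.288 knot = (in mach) 0.003457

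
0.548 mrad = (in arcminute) 1.884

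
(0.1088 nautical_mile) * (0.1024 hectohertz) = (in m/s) 2063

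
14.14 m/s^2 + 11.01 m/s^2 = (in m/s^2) 25.15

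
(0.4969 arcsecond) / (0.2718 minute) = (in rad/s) 1.477e-07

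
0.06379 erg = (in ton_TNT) 1.525e-18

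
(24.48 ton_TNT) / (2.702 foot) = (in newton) 1.244e+11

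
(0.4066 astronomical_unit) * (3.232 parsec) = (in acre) 1.499e+24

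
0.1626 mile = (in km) 0.2617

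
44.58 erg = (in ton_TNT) 1.065e-15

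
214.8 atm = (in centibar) 2.176e+04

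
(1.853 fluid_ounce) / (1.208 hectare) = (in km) 4.536e-12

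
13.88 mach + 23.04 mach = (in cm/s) 1.257e+06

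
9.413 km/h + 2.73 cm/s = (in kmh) 9.511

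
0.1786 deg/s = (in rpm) 0.02977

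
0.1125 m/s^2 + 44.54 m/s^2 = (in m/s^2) 44.65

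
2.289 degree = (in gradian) 2.543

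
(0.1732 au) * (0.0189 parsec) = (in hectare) 1.511e+21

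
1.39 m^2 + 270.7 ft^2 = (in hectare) 0.002654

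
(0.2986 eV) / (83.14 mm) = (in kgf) 5.868e-20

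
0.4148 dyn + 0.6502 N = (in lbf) 0.1462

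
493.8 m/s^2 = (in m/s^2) 493.8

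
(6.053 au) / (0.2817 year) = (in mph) 2.28e+05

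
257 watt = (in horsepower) 0.3446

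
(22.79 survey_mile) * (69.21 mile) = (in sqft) 4.397e+10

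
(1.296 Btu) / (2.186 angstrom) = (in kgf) 6.378e+11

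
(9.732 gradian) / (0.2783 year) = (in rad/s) 1.742e-08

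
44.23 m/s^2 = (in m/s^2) 44.23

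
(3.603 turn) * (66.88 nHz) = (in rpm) 1.446e-05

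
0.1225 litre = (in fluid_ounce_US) 4.142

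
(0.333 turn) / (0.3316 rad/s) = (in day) 7.303e-05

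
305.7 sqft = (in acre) 0.007018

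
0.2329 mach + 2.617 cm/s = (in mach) 0.233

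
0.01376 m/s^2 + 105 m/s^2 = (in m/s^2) 105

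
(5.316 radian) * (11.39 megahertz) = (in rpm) 5.782e+08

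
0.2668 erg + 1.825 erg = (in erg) 2.092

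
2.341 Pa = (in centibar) 0.002341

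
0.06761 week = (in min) 681.5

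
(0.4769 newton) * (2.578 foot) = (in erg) 3.747e+06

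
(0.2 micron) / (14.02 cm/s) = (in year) 4.524e-14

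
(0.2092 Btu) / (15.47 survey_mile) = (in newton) 0.008865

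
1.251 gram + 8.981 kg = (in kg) 8.982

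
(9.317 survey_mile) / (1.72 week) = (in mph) 0.03224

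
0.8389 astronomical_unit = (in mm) 1.255e+14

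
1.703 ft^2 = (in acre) 3.91e-05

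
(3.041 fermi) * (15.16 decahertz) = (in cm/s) 4.61e-11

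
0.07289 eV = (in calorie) 2.791e-21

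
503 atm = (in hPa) 5.097e+05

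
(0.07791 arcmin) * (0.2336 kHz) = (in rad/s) 0.005294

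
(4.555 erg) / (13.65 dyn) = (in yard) 0.003649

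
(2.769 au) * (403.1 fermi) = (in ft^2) 1.797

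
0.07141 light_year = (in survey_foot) 2.217e+15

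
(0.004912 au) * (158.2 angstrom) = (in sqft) 125.1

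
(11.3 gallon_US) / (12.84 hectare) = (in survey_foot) 1.093e-06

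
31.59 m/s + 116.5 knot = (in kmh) 329.5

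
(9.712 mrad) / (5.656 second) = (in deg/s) 0.09838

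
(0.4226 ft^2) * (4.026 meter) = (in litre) 158.1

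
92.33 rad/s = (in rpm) 881.7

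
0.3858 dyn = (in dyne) 0.3858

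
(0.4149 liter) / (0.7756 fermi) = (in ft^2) 5.758e+12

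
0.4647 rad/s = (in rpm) 4.438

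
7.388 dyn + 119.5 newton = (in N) 119.5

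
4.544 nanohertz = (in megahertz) 4.544e-15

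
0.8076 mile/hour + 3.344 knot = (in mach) 0.006113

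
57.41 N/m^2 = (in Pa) 57.41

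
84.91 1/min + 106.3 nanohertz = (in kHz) 0.001415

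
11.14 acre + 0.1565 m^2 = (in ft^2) 4.853e+05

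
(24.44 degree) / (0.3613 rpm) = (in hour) 0.003132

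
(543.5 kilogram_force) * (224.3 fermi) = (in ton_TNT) 2.857e-19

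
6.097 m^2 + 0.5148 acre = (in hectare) 0.2089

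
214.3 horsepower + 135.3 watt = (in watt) 1.599e+05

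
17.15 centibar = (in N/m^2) 1.715e+04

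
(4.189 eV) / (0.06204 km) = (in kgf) 1.103e-21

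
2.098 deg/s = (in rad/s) 0.03662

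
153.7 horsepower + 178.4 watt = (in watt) 1.148e+05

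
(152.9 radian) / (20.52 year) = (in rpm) 2.256e-06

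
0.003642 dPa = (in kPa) 3.642e-07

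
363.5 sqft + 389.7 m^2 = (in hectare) 0.04235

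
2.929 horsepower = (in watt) 2184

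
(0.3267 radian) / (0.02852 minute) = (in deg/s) 10.94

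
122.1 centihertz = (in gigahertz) 1.221e-09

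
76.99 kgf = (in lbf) 169.7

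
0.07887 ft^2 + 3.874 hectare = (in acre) 9.573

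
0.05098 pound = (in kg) 0.02312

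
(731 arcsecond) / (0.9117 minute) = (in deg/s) 0.003712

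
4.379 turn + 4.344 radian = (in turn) 5.07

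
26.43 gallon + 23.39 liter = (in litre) 123.4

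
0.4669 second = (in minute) 0.007782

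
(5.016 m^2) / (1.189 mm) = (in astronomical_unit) 2.82e-08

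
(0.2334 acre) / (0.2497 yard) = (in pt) 1.173e+07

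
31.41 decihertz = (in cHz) 314.1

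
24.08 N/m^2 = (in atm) 0.0002377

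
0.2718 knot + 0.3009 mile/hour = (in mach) 0.0008057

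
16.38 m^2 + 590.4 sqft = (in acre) 0.0176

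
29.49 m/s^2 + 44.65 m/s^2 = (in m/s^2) 74.14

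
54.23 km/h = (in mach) 0.04424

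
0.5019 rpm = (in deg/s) 3.011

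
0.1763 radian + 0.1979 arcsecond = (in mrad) 176.3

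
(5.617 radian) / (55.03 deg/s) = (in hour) 0.001625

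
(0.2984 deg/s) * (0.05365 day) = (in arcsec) 4.979e+06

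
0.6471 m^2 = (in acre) 0.0001599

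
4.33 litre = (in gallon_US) 1.144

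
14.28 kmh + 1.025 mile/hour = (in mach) 0.013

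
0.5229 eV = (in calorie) 2.002e-20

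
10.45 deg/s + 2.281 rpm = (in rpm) 4.023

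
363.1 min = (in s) 2.179e+04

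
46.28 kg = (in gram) 4.628e+04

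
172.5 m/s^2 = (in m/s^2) 172.5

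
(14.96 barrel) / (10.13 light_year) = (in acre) 6.133e-21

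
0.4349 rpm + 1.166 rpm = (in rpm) 1.601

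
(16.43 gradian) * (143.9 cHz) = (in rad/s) 0.3714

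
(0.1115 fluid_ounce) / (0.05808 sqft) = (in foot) 0.002005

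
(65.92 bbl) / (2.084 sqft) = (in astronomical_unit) 3.618e-10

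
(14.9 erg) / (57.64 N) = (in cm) 2.585e-06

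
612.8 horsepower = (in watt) 4.57e+05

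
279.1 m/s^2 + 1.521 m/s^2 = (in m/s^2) 280.6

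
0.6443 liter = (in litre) 0.6443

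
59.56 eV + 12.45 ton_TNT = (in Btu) 4.937e+07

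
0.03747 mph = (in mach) 4.919e-05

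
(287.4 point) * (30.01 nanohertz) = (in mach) 8.936e-12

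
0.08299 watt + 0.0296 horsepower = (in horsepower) 0.02971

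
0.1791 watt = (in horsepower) 0.0002402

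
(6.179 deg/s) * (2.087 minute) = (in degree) 773.7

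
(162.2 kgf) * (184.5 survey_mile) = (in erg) 4.723e+15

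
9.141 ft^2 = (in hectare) 8.492e-05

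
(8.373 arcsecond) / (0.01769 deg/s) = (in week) 2.174e-07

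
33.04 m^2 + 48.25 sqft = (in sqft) 403.9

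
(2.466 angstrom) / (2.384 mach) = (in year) 9.633e-21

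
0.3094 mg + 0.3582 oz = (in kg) 0.01016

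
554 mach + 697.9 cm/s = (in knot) 3.667e+05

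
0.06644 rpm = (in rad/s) 0.006958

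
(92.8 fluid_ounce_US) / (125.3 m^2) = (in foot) 7.186e-05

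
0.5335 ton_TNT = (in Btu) 2.116e+06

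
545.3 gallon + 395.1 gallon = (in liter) 3560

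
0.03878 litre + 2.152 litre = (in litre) 2.191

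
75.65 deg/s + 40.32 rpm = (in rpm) 52.93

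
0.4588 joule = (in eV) 2.864e+18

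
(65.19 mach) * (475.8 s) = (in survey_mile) 6563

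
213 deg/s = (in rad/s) 3.718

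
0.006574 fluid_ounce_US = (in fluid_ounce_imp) 0.006843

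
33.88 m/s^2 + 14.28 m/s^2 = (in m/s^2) 48.16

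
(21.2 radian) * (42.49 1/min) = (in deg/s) 860.2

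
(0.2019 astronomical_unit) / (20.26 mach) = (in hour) 1216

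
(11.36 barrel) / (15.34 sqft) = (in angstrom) 1.267e+10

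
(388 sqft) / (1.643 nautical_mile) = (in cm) 1.185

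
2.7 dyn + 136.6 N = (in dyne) 1.366e+07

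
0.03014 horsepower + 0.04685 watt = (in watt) 22.52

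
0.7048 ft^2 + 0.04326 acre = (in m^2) 175.1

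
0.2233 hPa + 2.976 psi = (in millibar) 205.4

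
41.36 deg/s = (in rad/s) 0.7219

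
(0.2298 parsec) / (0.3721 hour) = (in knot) 1.029e+13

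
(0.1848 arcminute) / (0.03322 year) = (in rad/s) 5.131e-11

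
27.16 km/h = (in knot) 14.67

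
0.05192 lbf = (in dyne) 2.31e+04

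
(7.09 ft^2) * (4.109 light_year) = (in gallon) 6.764e+18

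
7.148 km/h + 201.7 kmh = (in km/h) 208.8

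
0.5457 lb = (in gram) 247.5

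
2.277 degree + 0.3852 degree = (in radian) 0.04646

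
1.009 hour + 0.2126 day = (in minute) 366.7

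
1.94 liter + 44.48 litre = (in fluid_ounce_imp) 1634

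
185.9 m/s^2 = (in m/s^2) 185.9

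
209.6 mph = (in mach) 0.2752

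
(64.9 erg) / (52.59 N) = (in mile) 7.668e-11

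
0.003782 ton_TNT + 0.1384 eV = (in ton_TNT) 0.003782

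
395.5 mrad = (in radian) 0.3955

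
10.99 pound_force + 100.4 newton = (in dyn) 1.493e+07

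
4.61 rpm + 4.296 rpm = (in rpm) 8.906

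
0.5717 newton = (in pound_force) 0.1285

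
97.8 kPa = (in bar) 0.978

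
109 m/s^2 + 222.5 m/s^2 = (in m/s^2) 331.5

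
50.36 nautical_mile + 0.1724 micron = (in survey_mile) 57.95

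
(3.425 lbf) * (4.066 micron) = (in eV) 3.866e+14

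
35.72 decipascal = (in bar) 3.572e-05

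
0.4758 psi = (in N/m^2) 3281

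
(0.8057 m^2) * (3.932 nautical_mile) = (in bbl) 3.69e+04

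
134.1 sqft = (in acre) 0.003079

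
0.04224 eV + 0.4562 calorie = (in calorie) 0.4562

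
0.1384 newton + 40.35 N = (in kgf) 4.129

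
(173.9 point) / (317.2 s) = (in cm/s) 0.01934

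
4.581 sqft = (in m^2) 0.4256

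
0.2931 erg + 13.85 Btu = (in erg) 1.461e+11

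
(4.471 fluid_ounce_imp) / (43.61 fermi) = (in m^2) 2.913e+09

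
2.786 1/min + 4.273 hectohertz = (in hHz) 4.273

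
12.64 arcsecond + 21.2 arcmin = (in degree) 0.3568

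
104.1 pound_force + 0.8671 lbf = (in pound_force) 105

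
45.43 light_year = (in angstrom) 4.298e+27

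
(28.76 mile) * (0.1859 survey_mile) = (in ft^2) 1.491e+08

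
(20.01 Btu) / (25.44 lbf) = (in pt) 5.288e+05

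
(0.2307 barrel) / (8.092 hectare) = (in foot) 1.487e-06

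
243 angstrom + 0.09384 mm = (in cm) 0.009386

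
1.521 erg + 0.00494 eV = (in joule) 1.521e-07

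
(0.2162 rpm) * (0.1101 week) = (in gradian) 9.598e+04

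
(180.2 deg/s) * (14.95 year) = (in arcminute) 5.097e+12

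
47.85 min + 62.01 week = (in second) 3.751e+07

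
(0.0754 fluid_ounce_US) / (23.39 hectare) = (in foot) 3.128e-11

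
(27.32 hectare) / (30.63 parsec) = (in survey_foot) 9.483e-13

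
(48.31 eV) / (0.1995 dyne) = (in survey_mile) 2.411e-15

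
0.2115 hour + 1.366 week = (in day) 9.571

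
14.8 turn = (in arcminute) 3.197e+05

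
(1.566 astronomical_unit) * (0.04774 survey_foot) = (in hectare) 3.409e+05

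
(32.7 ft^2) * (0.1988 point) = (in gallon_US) 0.05628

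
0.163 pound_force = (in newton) 0.7251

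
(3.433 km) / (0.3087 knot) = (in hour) 6.005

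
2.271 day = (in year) 0.006222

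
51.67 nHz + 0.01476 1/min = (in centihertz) 0.02461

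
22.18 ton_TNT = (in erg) 9.28e+17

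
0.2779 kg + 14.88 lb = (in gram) 7027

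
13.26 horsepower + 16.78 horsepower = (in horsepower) 30.04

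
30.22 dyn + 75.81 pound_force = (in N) 337.2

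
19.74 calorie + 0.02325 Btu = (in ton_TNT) 2.56e-08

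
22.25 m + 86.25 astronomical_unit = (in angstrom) 1.29e+23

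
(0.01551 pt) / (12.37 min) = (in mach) 2.165e-11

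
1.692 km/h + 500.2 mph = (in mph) 501.3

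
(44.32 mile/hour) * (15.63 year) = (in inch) 3.845e+11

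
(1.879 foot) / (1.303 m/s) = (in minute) 0.007326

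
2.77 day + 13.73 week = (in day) 98.88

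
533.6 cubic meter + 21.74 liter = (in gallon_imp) 1.174e+05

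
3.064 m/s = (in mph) 6.854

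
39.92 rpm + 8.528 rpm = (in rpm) 48.45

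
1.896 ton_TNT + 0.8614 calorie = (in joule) 7.933e+09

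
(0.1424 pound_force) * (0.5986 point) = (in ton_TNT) 3.197e-14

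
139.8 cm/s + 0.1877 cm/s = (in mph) 3.131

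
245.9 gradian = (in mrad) 3863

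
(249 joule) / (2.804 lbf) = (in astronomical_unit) 1.334e-10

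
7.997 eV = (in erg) 1.281e-11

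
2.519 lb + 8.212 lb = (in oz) 171.7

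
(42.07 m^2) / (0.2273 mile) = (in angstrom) 1.15e+09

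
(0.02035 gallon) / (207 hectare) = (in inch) 1.465e-09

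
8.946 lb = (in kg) 4.058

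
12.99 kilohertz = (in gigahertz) 1.299e-05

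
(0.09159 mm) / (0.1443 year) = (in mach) 5.911e-14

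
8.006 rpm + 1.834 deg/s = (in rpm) 8.312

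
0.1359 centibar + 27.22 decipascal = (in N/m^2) 138.6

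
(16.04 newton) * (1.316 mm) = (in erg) 2.111e+05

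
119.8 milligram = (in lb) 0.0002641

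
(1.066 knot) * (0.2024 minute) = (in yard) 7.283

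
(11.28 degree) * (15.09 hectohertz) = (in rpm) 2837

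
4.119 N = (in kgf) 0.42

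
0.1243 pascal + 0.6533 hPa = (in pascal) 65.45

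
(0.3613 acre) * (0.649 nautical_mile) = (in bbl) 1.105e+07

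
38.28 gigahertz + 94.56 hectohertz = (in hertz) 3.828e+10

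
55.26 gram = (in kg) 0.05526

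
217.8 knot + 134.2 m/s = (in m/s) 246.2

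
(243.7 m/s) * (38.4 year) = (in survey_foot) 9.682e+11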